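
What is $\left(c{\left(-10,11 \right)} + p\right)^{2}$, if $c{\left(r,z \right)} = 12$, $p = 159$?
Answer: $29241$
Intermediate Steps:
$\left(c{\left(-10,11 \right)} + p\right)^{2} = \left(12 + 159\right)^{2} = 171^{2} = 29241$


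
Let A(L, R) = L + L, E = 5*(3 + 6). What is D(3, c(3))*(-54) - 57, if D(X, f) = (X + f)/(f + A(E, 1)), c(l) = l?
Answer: -1875/31 ≈ -60.484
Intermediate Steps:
E = 45 (E = 5*9 = 45)
A(L, R) = 2*L
D(X, f) = (X + f)/(90 + f) (D(X, f) = (X + f)/(f + 2*45) = (X + f)/(f + 90) = (X + f)/(90 + f))
D(3, c(3))*(-54) - 57 = ((3 + 3)/(90 + 3))*(-54) - 57 = (6/93)*(-54) - 57 = ((1/93)*6)*(-54) - 57 = (2/31)*(-54) - 57 = -108/31 - 57 = -1875/31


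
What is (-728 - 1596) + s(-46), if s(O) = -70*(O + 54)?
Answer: -2884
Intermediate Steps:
s(O) = -3780 - 70*O (s(O) = -70*(54 + O) = -3780 - 70*O)
(-728 - 1596) + s(-46) = (-728 - 1596) + (-3780 - 70*(-46)) = -2324 + (-3780 + 3220) = -2324 - 560 = -2884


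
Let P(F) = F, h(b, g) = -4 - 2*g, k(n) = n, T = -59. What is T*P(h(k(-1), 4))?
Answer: 708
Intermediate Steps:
T*P(h(k(-1), 4)) = -59*(-4 - 2*4) = -59*(-4 - 8) = -59*(-12) = 708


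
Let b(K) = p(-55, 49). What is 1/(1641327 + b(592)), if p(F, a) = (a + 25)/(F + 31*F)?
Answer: 880/1444367723 ≈ 6.0926e-7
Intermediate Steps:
p(F, a) = (25 + a)/(32*F) (p(F, a) = (25 + a)/((32*F)) = (25 + a)*(1/(32*F)) = (25 + a)/(32*F))
b(K) = -37/880 (b(K) = (1/32)*(25 + 49)/(-55) = (1/32)*(-1/55)*74 = -37/880)
1/(1641327 + b(592)) = 1/(1641327 - 37/880) = 1/(1444367723/880) = 880/1444367723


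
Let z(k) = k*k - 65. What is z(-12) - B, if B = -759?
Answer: 838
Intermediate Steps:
z(k) = -65 + k**2 (z(k) = k**2 - 65 = -65 + k**2)
z(-12) - B = (-65 + (-12)**2) - 1*(-759) = (-65 + 144) + 759 = 79 + 759 = 838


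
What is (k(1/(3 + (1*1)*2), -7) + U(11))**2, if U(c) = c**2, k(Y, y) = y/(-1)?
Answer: 16384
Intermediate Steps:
k(Y, y) = -y (k(Y, y) = y*(-1) = -y)
(k(1/(3 + (1*1)*2), -7) + U(11))**2 = (-1*(-7) + 11**2)**2 = (7 + 121)**2 = 128**2 = 16384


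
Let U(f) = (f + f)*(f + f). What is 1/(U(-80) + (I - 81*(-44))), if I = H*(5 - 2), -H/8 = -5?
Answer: 1/29284 ≈ 3.4148e-5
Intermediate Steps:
U(f) = 4*f² (U(f) = (2*f)*(2*f) = 4*f²)
H = 40 (H = -8*(-5) = 40)
I = 120 (I = 40*(5 - 2) = 40*3 = 120)
1/(U(-80) + (I - 81*(-44))) = 1/(4*(-80)² + (120 - 81*(-44))) = 1/(4*6400 + (120 + 3564)) = 1/(25600 + 3684) = 1/29284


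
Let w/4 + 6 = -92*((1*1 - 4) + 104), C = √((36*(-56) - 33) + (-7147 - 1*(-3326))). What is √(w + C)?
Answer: √(-37192 + I*√5870) ≈ 0.199 + 192.85*I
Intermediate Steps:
C = I*√5870 (C = √((-2016 - 33) + (-7147 + 3326)) = √(-2049 - 3821) = √(-5870) = I*√5870 ≈ 76.616*I)
w = -37192 (w = -24 + 4*(-92*((1*1 - 4) + 104)) = -24 + 4*(-92*((1 - 4) + 104)) = -24 + 4*(-92*(-3 + 104)) = -24 + 4*(-92*101) = -24 + 4*(-9292) = -24 - 37168 = -37192)
√(w + C) = √(-37192 + I*√5870)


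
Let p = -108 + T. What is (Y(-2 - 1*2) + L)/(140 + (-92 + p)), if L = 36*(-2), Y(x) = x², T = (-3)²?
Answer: 56/51 ≈ 1.0980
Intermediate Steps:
T = 9
p = -99 (p = -108 + 9 = -99)
L = -72
(Y(-2 - 1*2) + L)/(140 + (-92 + p)) = ((-2 - 1*2)² - 72)/(140 + (-92 - 99)) = ((-2 - 2)² - 72)/(140 - 191) = ((-4)² - 72)/(-51) = (16 - 72)*(-1/51) = -56*(-1/51) = 56/51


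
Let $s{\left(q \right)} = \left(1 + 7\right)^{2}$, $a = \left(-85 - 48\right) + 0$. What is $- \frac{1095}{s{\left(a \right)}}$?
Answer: $- \frac{1095}{64} \approx -17.109$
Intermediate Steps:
$a = -133$ ($a = -133 + 0 = -133$)
$s{\left(q \right)} = 64$ ($s{\left(q \right)} = 8^{2} = 64$)
$- \frac{1095}{s{\left(a \right)}} = - \frac{1095}{64}$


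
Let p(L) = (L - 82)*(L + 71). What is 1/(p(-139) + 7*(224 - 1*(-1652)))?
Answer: 1/28160 ≈ 3.5511e-5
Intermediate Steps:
p(L) = (-82 + L)*(71 + L)
1/(p(-139) + 7*(224 - 1*(-1652))) = 1/((-5822 + (-139)² - 11*(-139)) + 7*(224 - 1*(-1652))) = 1/((-5822 + 19321 + 1529) + 7*(224 + 1652)) = 1/(15028 + 7*1876) = 1/(15028 + 13132) = 1/28160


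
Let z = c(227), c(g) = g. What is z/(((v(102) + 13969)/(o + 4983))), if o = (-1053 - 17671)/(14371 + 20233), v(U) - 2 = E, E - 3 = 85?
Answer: 9784438204/121624409 ≈ 80.448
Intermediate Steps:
E = 88 (E = 3 + 85 = 88)
z = 227
v(U) = 90 (v(U) = 2 + 88 = 90)
o = -4681/8651 (o = -18724/34604 = -18724*1/34604 = -4681/8651 ≈ -0.54109)
z/(((v(102) + 13969)/(o + 4983))) = 227/(((90 + 13969)/(-4681/8651 + 4983))) = 227/((14059/(43103252/8651))) = 227/((14059*(8651/43103252))) = 227/(121624409/43103252) = 227*(43103252/121624409) = 9784438204/121624409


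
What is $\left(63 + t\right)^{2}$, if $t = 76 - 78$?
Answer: $3721$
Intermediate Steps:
$t = -2$
$\left(63 + t\right)^{2} = \left(63 - 2\right)^{2} = 61^{2} = 3721$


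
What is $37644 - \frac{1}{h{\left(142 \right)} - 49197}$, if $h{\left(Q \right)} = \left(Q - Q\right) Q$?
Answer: $\frac{1851971869}{49197} \approx 37644.0$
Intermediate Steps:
$h{\left(Q \right)} = 0$ ($h{\left(Q \right)} = 0 Q = 0$)
$37644 - \frac{1}{h{\left(142 \right)} - 49197} = 37644 - \frac{1}{0 - 49197} = 37644 - \frac{1}{-49197} = 37644 - - \frac{1}{49197} = 37644 + \frac{1}{49197} = \frac{1851971869}{49197}$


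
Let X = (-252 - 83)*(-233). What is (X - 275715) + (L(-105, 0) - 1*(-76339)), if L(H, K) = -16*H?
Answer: -119641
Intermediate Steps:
X = 78055 (X = -335*(-233) = 78055)
(X - 275715) + (L(-105, 0) - 1*(-76339)) = (78055 - 275715) + (-16*(-105) - 1*(-76339)) = -197660 + (1680 + 76339) = -197660 + 78019 = -119641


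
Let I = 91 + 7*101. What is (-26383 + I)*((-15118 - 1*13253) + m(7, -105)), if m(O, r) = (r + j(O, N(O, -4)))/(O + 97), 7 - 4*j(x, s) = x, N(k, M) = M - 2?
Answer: 75493378065/104 ≈ 7.2590e+8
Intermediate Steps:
N(k, M) = -2 + M
j(x, s) = 7/4 - x/4
I = 798 (I = 91 + 707 = 798)
m(O, r) = (7/4 + r - O/4)/(97 + O) (m(O, r) = (r + (7/4 - O/4))/(O + 97) = (7/4 + r - O/4)/(97 + O))
(-26383 + I)*((-15118 - 1*13253) + m(7, -105)) = (-26383 + 798)*((-15118 - 1*13253) + (7 - 1*7 + 4*(-105))/(4*(97 + 7))) = -25585*((-15118 - 13253) + (¼)*(7 - 7 - 420)/104) = -25585*(-28371 + (¼)*(1/104)*(-420)) = -25585*(-28371 - 105/104) = -25585*(-2950689/104) = 75493378065/104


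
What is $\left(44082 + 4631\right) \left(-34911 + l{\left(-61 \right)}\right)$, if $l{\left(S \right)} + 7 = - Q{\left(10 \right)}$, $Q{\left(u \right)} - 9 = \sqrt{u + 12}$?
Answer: $-1701398951 - 48713 \sqrt{22} \approx -1.7016 \cdot 10^{9}$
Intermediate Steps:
$Q{\left(u \right)} = 9 + \sqrt{12 + u}$ ($Q{\left(u \right)} = 9 + \sqrt{u + 12} = 9 + \sqrt{12 + u}$)
$l{\left(S \right)} = -16 - \sqrt{22}$ ($l{\left(S \right)} = -7 - \left(9 + \sqrt{12 + 10}\right) = -7 - \left(9 + \sqrt{22}\right) = -16 - \sqrt{22}$)
$\left(44082 + 4631\right) \left(-34911 + l{\left(-61 \right)}\right) = \left(44082 + 4631\right) \left(-34911 - \left(16 + \sqrt{22}\right)\right) = 48713 \left(-34927 - \sqrt{22}\right) = -1701398951 - 48713 \sqrt{22}$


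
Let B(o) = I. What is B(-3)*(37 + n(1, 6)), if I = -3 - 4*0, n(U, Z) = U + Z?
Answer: -132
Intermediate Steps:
I = -3 (I = -3 + 0 = -3)
B(o) = -3
B(-3)*(37 + n(1, 6)) = -3*(37 + (1 + 6)) = -3*(37 + 7) = -3*44 = -132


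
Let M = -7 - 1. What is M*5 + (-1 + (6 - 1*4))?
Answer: -39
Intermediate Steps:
M = -8
M*5 + (-1 + (6 - 1*4)) = -8*5 + (-1 + (6 - 1*4)) = -40 + (-1 + (6 - 4)) = -40 + (-1 + 2) = -40 + 1 = -39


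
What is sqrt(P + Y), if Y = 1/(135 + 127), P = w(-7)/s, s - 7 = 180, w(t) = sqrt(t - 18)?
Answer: sqrt(9161878 + 64182140*I)/48994 ≈ 0.12415 + 0.10769*I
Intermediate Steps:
w(t) = sqrt(-18 + t)
s = 187 (s = 7 + 180 = 187)
P = 5*I/187 (P = sqrt(-18 - 7)/187 = sqrt(-25)*(1/187) = (5*I)*(1/187) = 5*I/187 ≈ 0.026738*I)
Y = 1/262 ≈ 0.0038168
sqrt(P + Y) = sqrt(5*I/187 + 1/262) = sqrt(1/262 + 5*I/187)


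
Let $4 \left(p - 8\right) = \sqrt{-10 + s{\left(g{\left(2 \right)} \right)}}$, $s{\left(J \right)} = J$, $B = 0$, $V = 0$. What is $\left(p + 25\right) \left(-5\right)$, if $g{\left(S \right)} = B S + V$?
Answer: $-165 - \frac{5 i \sqrt{10}}{4} \approx -165.0 - 3.9528 i$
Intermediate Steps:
$g{\left(S \right)} = 0$ ($g{\left(S \right)} = 0 S + 0 = 0 + 0 = 0$)
$p = 8 + \frac{i \sqrt{10}}{4}$ ($p = 8 + \frac{\sqrt{-10 + 0}}{4} = 8 + \frac{\sqrt{-10}}{4} = 8 + \frac{i \sqrt{10}}{4} \approx 8.0 + 0.79057 i$)
$\left(p + 25\right) \left(-5\right) = \left(\left(8 + \frac{i \sqrt{10}}{4}\right) + 25\right) \left(-5\right) = \left(33 + \frac{i \sqrt{10}}{4}\right) \left(-5\right) = -165 - \frac{5 i \sqrt{10}}{4}$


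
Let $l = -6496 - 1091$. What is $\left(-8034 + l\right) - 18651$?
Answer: $-34272$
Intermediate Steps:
$l = -7587$
$\left(-8034 + l\right) - 18651 = \left(-8034 - 7587\right) - 18651 = -15621 - 18651 = -34272$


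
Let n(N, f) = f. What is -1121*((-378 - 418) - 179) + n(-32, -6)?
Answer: 1092969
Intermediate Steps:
-1121*((-378 - 418) - 179) + n(-32, -6) = -1121*((-378 - 418) - 179) - 6 = -1121*(-796 - 179) - 6 = -1121*(-975) - 6 = 1092975 - 6 = 1092969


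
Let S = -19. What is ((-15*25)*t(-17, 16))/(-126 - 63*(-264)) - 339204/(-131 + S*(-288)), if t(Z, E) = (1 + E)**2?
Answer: -294177719/4198026 ≈ -70.075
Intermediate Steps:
((-15*25)*t(-17, 16))/(-126 - 63*(-264)) - 339204/(-131 + S*(-288)) = ((-15*25)*(1 + 16)**2)/(-126 - 63*(-264)) - 339204/(-131 - 19*(-288)) = (-375*17**2)/(-126 + 16632) - 339204/(-131 + 5472) = -375*289/16506 - 339204/5341 = -108375*1/16506 - 339204*1/5341 = -36125/5502 - 339204/5341 = -294177719/4198026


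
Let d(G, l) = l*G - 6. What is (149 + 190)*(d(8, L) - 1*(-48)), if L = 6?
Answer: 30510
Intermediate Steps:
d(G, l) = -6 + G*l (d(G, l) = G*l - 6 = -6 + G*l)
(149 + 190)*(d(8, L) - 1*(-48)) = (149 + 190)*((-6 + 8*6) - 1*(-48)) = 339*((-6 + 48) + 48) = 339*(42 + 48) = 339*90 = 30510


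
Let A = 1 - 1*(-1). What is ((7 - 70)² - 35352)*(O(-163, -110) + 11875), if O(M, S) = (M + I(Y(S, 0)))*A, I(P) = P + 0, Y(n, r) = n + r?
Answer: -355538007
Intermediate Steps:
A = 2 (A = 1 + 1 = 2)
I(P) = P
O(M, S) = 2*M + 2*S (O(M, S) = (M + (S + 0))*2 = (M + S)*2 = 2*M + 2*S)
((7 - 70)² - 35352)*(O(-163, -110) + 11875) = ((7 - 70)² - 35352)*((2*(-163) + 2*(-110)) + 11875) = ((-63)² - 35352)*((-326 - 220) + 11875) = (3969 - 35352)*(-546 + 11875) = -31383*11329 = -355538007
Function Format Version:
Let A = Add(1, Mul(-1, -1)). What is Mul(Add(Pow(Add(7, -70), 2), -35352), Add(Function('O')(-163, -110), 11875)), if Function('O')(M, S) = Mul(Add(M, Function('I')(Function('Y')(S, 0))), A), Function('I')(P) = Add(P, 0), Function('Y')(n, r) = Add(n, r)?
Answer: -355538007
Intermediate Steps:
A = 2 (A = Add(1, 1) = 2)
Function('I')(P) = P
Function('O')(M, S) = Add(Mul(2, M), Mul(2, S)) (Function('O')(M, S) = Mul(Add(M, Add(S, 0)), 2) = Mul(Add(M, S), 2) = Add(Mul(2, M), Mul(2, S)))
Mul(Add(Pow(Add(7, -70), 2), -35352), Add(Function('O')(-163, -110), 11875)) = Mul(Add(Pow(Add(7, -70), 2), -35352), Add(Add(Mul(2, -163), Mul(2, -110)), 11875)) = Mul(Add(Pow(-63, 2), -35352), Add(Add(-326, -220), 11875)) = Mul(Add(3969, -35352), Add(-546, 11875)) = Mul(-31383, 11329) = -355538007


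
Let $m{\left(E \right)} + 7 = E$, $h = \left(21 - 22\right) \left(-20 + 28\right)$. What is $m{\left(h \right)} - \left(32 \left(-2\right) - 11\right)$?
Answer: $60$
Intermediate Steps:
$h = -8$ ($h = \left(-1\right) 8 = -8$)
$m{\left(E \right)} = -7 + E$
$m{\left(h \right)} - \left(32 \left(-2\right) - 11\right) = \left(-7 - 8\right) - \left(32 \left(-2\right) - 11\right) = -15 - \left(-64 - 11\right) = -15 - -75 = -15 + 75 = 60$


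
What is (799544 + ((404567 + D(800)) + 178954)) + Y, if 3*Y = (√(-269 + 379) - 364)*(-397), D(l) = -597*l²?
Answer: -1141946297/3 - 397*√110/3 ≈ -3.8065e+8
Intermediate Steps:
Y = 144508/3 - 397*√110/3 (Y = ((√(-269 + 379) - 364)*(-397))/3 = ((√110 - 364)*(-397))/3 = ((-364 + √110)*(-397))/3 = (144508 - 397*√110)/3 = 144508/3 - 397*√110/3 ≈ 46781.)
(799544 + ((404567 + D(800)) + 178954)) + Y = (799544 + ((404567 - 597*800²) + 178954)) + (144508/3 - 397*√110/3) = (799544 + ((404567 - 597*640000) + 178954)) + (144508/3 - 397*√110/3) = (799544 + ((404567 - 382080000) + 178954)) + (144508/3 - 397*√110/3) = (799544 + (-381675433 + 178954)) + (144508/3 - 397*√110/3) = (799544 - 381496479) + (144508/3 - 397*√110/3) = -380696935 + (144508/3 - 397*√110/3) = -1141946297/3 - 397*√110/3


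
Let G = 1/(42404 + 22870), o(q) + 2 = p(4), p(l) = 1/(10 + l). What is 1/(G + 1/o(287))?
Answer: -587466/304603 ≈ -1.9286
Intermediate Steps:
o(q) = -27/14 (o(q) = -2 + 1/(10 + 4) = -2 + 1/14 = -27/14)
G = 1/65274 ≈ 1.5320e-5
1/(G + 1/o(287)) = 1/(1/65274 + 1/(-27/14)) = 1/(1/65274 - 14/27) = 1/(-304603/587466) = -587466/304603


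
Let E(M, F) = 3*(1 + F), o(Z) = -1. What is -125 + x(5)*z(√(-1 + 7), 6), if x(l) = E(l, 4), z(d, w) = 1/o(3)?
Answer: -140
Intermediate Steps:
E(M, F) = 3 + 3*F
z(d, w) = -1 (z(d, w) = 1/(-1) = -1)
x(l) = 15 (x(l) = 3 + 3*4 = 3 + 12 = 15)
-125 + x(5)*z(√(-1 + 7), 6) = -125 + 15*(-1) = -125 - 15 = -140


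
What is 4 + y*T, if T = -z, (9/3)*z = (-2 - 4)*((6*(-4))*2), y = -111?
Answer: 10660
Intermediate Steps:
z = 96 (z = ((-2 - 4)*((6*(-4))*2))/3 = (-(-144)*2)/3 = (-6*(-48))/3 = (1/3)*288 = 96)
T = -96 (T = -1*96 = -96)
4 + y*T = 4 - 111*(-96) = 4 + 10656 = 10660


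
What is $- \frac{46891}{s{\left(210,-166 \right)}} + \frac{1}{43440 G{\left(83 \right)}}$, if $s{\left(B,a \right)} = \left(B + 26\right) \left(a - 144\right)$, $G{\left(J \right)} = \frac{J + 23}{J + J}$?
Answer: $\frac{539820797}{842188656} \approx 0.64097$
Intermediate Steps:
$G{\left(J \right)} = \frac{23 + J}{2 J}$
$s{\left(B,a \right)} = \left(-144 + a\right) \left(26 + B\right)$ ($s{\left(B,a \right)} = \left(26 + B\right) \left(-144 + a\right) = \left(-144 + a\right) \left(26 + B\right)$)
$- \frac{46891}{s{\left(210,-166 \right)}} + \frac{1}{43440 G{\left(83 \right)}} = - \frac{46891}{-3744 - 30240 + 26 \left(-166\right) + 210 \left(-166\right)} + \frac{1}{43440 \frac{23 + 83}{2 \cdot 83}} = - \frac{46891}{-3744 - 30240 - 4316 - 34860} + \frac{1}{43440 \cdot \frac{1}{2} \cdot \frac{1}{83} \cdot 106} = - \frac{46891}{-73160} + \frac{1}{43440 \cdot \frac{53}{83}} = \left(-46891\right) \left(- \frac{1}{73160}\right) + \frac{1}{43440} \cdot \frac{83}{53} = \frac{46891}{73160} + \frac{83}{2302320} = \frac{539820797}{842188656}$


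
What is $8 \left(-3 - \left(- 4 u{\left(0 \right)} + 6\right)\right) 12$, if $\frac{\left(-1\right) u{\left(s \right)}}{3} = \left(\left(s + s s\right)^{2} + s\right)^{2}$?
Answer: $-864$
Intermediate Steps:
$u{\left(s \right)} = - 3 \left(s + \left(s + s^{2}\right)^{2}\right)^{2}$ ($u{\left(s \right)} = - 3 \left(\left(s + s s\right)^{2} + s\right)^{2} = - 3 \left(\left(s + s^{2}\right)^{2} + s\right)^{2} = - 3 \left(s + \left(s + s^{2}\right)^{2}\right)^{2}$)
$8 \left(-3 - \left(- 4 u{\left(0 \right)} + 6\right)\right) 12 = 8 \left(-3 - \left(- 4 \left(- 3 \cdot 0^{2} \left(1 + 0 \left(1 + 0\right)^{2}\right)^{2}\right) + 6\right)\right) 12 = 8 \left(-3 - \left(- 4 \left(\left(-3\right) 0 \left(1 + 0 \cdot 1^{2}\right)^{2}\right) + 6\right)\right) 12 = 8 \left(-3 - \left(- 4 \left(\left(-3\right) 0 \left(1 + 0 \cdot 1\right)^{2}\right) + 6\right)\right) 12 = 8 \left(-3 - \left(- 4 \left(\left(-3\right) 0 \left(1 + 0\right)^{2}\right) + 6\right)\right) 12 = 8 \left(-3 - \left(- 4 \left(\left(-3\right) 0 \cdot 1^{2}\right) + 6\right)\right) 12 = 8 \left(-3 - \left(- 4 \left(\left(-3\right) 0 \cdot 1\right) + 6\right)\right) 12 = 8 \left(-3 - \left(\left(-4\right) 0 + 6\right)\right) 12 = 8 \left(-3 - \left(0 + 6\right)\right) 12 = 8 \left(-3 - 6\right) 12 = 8 \left(-9\right) 12 = \left(-72\right) 12 = -864$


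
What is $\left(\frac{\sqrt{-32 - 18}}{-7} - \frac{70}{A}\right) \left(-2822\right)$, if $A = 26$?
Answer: $\frac{98770}{13} + \frac{14110 i \sqrt{2}}{7} \approx 7597.7 + 2850.7 i$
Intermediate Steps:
$\left(\frac{\sqrt{-32 - 18}}{-7} - \frac{70}{A}\right) \left(-2822\right) = \left(\frac{\sqrt{-32 - 18}}{-7} - \frac{70}{26}\right) \left(-2822\right) = \left(\sqrt{-50} \left(- \frac{1}{7}\right) - \frac{35}{13}\right) \left(-2822\right) = \left(5 i \sqrt{2} \left(- \frac{1}{7}\right) - \frac{35}{13}\right) \left(-2822\right) = \left(- \frac{5 i \sqrt{2}}{7} - \frac{35}{13}\right) \left(-2822\right) = \left(- \frac{35}{13} - \frac{5 i \sqrt{2}}{7}\right) \left(-2822\right) = \frac{98770}{13} + \frac{14110 i \sqrt{2}}{7}$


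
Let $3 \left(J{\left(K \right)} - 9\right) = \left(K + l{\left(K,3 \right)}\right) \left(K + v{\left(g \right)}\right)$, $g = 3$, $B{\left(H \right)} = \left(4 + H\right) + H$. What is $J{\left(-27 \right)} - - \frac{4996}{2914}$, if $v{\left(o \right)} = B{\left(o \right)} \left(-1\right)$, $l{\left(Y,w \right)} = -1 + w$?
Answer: $\frac{1394558}{4371} \approx 319.05$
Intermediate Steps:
$B{\left(H \right)} = 4 + 2 H$
$v{\left(o \right)} = -4 - 2 o$ ($v{\left(o \right)} = \left(4 + 2 o\right) \left(-1\right) = -4 - 2 o$)
$J{\left(K \right)} = 9 + \frac{\left(-10 + K\right) \left(2 + K\right)}{3}$ ($J{\left(K \right)} = 9 + \frac{\left(K + \left(-1 + 3\right)\right) \left(K - 10\right)}{3} = 9 + \frac{\left(K + 2\right) \left(K - 10\right)}{3} = 9 + \frac{\left(2 + K\right) \left(K - 10\right)}{3} = 9 + \frac{\left(2 + K\right) \left(-10 + K\right)}{3} = 9 + \frac{\left(-10 + K\right) \left(2 + K\right)}{3}$)
$J{\left(-27 \right)} - - \frac{4996}{2914} = \left(\frac{7}{3} - -72 + \frac{\left(-27\right)^{2}}{3}\right) - - \frac{4996}{2914} = \left(\frac{7}{3} + 72 + \frac{1}{3} \cdot 729\right) - \left(-4996\right) \frac{1}{2914} = \left(\frac{7}{3} + 72 + 243\right) - - \frac{2498}{1457} = \frac{952}{3} + \frac{2498}{1457} = \frac{1394558}{4371}$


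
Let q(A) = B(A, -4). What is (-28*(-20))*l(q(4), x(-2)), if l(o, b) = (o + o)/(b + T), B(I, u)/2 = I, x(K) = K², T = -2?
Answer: 4480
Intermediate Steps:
B(I, u) = 2*I
q(A) = 2*A
l(o, b) = 2*o/(-2 + b) (l(o, b) = (o + o)/(b - 2) = (2*o)/(-2 + b) = 2*o/(-2 + b))
(-28*(-20))*l(q(4), x(-2)) = (-28*(-20))*(2*(2*4)/(-2 + (-2)²)) = 560*(2*8/(-2 + 4)) = 560*(2*8/2) = 560*(2*8*(½)) = 560*8 = 4480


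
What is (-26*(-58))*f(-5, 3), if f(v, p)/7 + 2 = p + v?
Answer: -42224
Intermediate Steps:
f(v, p) = -14 + 7*p + 7*v (f(v, p) = -14 + 7*(p + v) = -14 + (7*p + 7*v) = -14 + 7*p + 7*v)
(-26*(-58))*f(-5, 3) = (-26*(-58))*(-14 + 7*3 + 7*(-5)) = 1508*(-14 + 21 - 35) = 1508*(-28) = -42224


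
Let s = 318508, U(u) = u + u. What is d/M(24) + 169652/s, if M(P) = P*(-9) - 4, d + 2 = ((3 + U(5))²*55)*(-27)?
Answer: 19993080169/17517940 ≈ 1141.3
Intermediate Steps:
U(u) = 2*u
d = -250967 (d = -2 + ((3 + 2*5)²*55)*(-27) = -2 + ((3 + 10)²*55)*(-27) = -2 + (13²*55)*(-27) = -2 + (169*55)*(-27) = -2 + 9295*(-27) = -2 - 250965 = -250967)
M(P) = -4 - 9*P (M(P) = -9*P - 4 = -4 - 9*P)
d/M(24) + 169652/s = -250967/(-4 - 9*24) + 169652/318508 = -250967/(-4 - 216) + 169652*(1/318508) = -250967/(-220) + 42413/79627 = -250967*(-1/220) + 42413/79627 = 250967/220 + 42413/79627 = 19993080169/17517940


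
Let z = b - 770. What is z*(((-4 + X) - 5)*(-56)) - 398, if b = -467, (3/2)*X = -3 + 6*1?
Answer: -485302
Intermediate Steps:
X = 2 (X = 2*(-3 + 6*1)/3 = 2*(-3 + 6)/3 = (2/3)*3 = 2)
z = -1237 (z = -467 - 770 = -1237)
z*(((-4 + X) - 5)*(-56)) - 398 = -1237*((-4 + 2) - 5)*(-56) - 398 = -1237*(-2 - 5)*(-56) - 398 = -(-8659)*(-56) - 398 = -1237*392 - 398 = -484904 - 398 = -485302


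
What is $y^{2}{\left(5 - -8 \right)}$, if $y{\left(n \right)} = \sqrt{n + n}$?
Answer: $26$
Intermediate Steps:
$y{\left(n \right)} = \sqrt{2} \sqrt{n}$ ($y{\left(n \right)} = \sqrt{2 n} = \sqrt{2} \sqrt{n}$)
$y^{2}{\left(5 - -8 \right)} = \left(\sqrt{2} \sqrt{5 - -8}\right)^{2} = \left(\sqrt{2} \sqrt{5 + 8}\right)^{2} = \left(\sqrt{2} \sqrt{13}\right)^{2} = \left(\sqrt{26}\right)^{2} = 26$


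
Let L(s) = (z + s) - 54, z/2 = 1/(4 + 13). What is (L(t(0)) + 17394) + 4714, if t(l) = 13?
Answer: 375141/17 ≈ 22067.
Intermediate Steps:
z = 2/17 (z = 2/(4 + 13) = 2/17 ≈ 0.11765)
L(s) = -916/17 + s (L(s) = (2/17 + s) - 54 = -916/17 + s)
(L(t(0)) + 17394) + 4714 = ((-916/17 + 13) + 17394) + 4714 = (-695/17 + 17394) + 4714 = 295003/17 + 4714 = 375141/17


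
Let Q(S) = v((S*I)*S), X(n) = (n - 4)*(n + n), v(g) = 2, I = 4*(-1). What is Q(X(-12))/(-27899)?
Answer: -2/27899 ≈ -7.1687e-5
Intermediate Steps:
I = -4
X(n) = 2*n*(-4 + n) (X(n) = (-4 + n)*(2*n) = 2*n*(-4 + n))
Q(S) = 2
Q(X(-12))/(-27899) = 2/(-27899) = 2*(-1/27899) = -2/27899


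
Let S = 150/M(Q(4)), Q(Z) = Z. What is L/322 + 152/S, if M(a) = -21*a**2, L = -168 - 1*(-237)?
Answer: -119093/350 ≈ -340.27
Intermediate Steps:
L = 69 (L = -168 + 237 = 69)
S = -25/56 (S = 150/((-21*4**2)) = 150/((-21*16)) = 150/(-336) = 150*(-1/336) = -25/56 ≈ -0.44643)
L/322 + 152/S = 69/322 + 152/(-25/56) = 69*(1/322) + 152*(-56/25) = 3/14 - 8512/25 = -119093/350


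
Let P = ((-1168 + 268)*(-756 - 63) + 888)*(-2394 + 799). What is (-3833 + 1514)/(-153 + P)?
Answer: 773/392363671 ≈ 1.9701e-6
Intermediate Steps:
P = -1177090860 (P = (-900*(-819) + 888)*(-1595) = (737100 + 888)*(-1595) = 737988*(-1595) = -1177090860)
(-3833 + 1514)/(-153 + P) = (-3833 + 1514)/(-153 - 1177090860) = -2319/(-1177091013) = -2319*(-1/1177091013) = 773/392363671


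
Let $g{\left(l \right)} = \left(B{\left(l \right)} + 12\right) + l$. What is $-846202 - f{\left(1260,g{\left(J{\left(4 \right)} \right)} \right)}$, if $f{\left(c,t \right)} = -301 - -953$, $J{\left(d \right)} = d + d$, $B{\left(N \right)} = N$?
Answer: $-846854$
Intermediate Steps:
$J{\left(d \right)} = 2 d$
$g{\left(l \right)} = 12 + 2 l$ ($g{\left(l \right)} = \left(l + 12\right) + l = \left(12 + l\right) + l = 12 + 2 l$)
$f{\left(c,t \right)} = 652$ ($f{\left(c,t \right)} = -301 + 953 = 652$)
$-846202 - f{\left(1260,g{\left(J{\left(4 \right)} \right)} \right)} = -846202 - 652 = -846854$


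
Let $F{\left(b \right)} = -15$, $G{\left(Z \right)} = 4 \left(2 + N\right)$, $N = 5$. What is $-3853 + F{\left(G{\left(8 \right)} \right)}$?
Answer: $-3868$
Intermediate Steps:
$G{\left(Z \right)} = 28$ ($G{\left(Z \right)} = 4 \left(2 + 5\right) = 4 \cdot 7 = 28$)
$-3853 + F{\left(G{\left(8 \right)} \right)} = -3853 - 15 = -3868$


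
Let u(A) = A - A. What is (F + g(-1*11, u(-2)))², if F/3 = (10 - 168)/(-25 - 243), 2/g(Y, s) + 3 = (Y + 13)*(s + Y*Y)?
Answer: 3238861921/1025664676 ≈ 3.1578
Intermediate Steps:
u(A) = 0
g(Y, s) = 2/(-3 + (13 + Y)*(s + Y²)) (g(Y, s) = 2/(-3 + (Y + 13)*(s + Y*Y)) = 2/(-3 + (13 + Y)*(s + Y²)))
F = 237/134 (F = 3*((10 - 168)/(-25 - 243)) = 3*(-158/(-268)) = 3*(-158*(-1/268)) = 3*(79/134) = 237/134 ≈ 1.7687)
(F + g(-1*11, u(-2)))² = (237/134 + 2/(-3 + (-1*11)³ + 13*0 + 13*(-1*11)² - 1*11*0))² = (237/134 + 2/(-3 + (-11)³ + 0 + 13*(-11)² - 11*0))² = (237/134 + 2/(-3 - 1331 + 0 + 13*121 + 0))² = (237/134 + 2/(-3 - 1331 + 0 + 1573 + 0))² = (237/134 + 2/239)² = (56911/32026)² = 3238861921/1025664676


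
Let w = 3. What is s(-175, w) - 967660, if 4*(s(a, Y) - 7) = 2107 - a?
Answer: -1934165/2 ≈ -9.6708e+5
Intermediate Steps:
s(a, Y) = 2135/4 - a/4 (s(a, Y) = 7 + (2107 - a)/4 = 7 + (2107/4 - a/4) = 2135/4 - a/4)
s(-175, w) - 967660 = (2135/4 - 1/4*(-175)) - 967660 = (2135/4 + 175/4) - 967660 = 1155/2 - 967660 = -1934165/2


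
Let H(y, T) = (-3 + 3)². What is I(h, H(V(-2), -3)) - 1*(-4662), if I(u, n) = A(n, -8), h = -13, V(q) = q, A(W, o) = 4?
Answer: 4666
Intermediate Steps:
H(y, T) = 0 (H(y, T) = 0² = 0)
I(u, n) = 4
I(h, H(V(-2), -3)) - 1*(-4662) = 4 - 1*(-4662) = 4 + 4662 = 4666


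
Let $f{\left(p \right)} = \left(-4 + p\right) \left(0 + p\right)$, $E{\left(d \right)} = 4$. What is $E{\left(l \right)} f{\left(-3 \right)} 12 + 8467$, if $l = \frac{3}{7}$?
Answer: $9475$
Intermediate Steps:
$l = \frac{3}{7}$ ($l = 3 \cdot \frac{1}{7} = \frac{3}{7} \approx 0.42857$)
$f{\left(p \right)} = p \left(-4 + p\right)$ ($f{\left(p \right)} = \left(-4 + p\right) p = p \left(-4 + p\right)$)
$E{\left(l \right)} f{\left(-3 \right)} 12 + 8467 = 4 \left(- 3 \left(-4 - 3\right)\right) 12 + 8467 = 4 \left(\left(-3\right) \left(-7\right)\right) 12 + 8467 = 4 \cdot 21 \cdot 12 + 8467 = 84 \cdot 12 + 8467 = 1008 + 8467 = 9475$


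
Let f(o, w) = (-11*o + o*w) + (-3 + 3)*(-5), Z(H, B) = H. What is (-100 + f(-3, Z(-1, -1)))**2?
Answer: 4096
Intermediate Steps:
f(o, w) = -11*o + o*w (f(o, w) = (-11*o + o*w) + 0*(-5) = (-11*o + o*w) + 0 = -11*o + o*w)
(-100 + f(-3, Z(-1, -1)))**2 = (-100 - 3*(-11 - 1))**2 = (-100 - 3*(-12))**2 = (-100 + 36)**2 = (-64)**2 = 4096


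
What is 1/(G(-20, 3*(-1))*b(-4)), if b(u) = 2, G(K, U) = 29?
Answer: 1/58 ≈ 0.017241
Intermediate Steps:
1/(G(-20, 3*(-1))*b(-4)) = 1/(29*2) = 1/58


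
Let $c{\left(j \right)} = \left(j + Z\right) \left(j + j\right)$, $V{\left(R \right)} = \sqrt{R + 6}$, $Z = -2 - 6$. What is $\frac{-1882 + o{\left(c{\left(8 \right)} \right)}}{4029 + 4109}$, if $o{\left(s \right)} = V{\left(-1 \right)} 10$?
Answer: $- \frac{941}{4069} + \frac{5 \sqrt{5}}{4069} \approx -0.22851$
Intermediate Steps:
$Z = -8$ ($Z = -2 - 6 = -8$)
$V{\left(R \right)} = \sqrt{6 + R}$
$c{\left(j \right)} = 2 j \left(-8 + j\right)$ ($c{\left(j \right)} = \left(j - 8\right) \left(j + j\right) = \left(-8 + j\right) 2 j = 2 j \left(-8 + j\right)$)
$o{\left(s \right)} = 10 \sqrt{5}$ ($o{\left(s \right)} = \sqrt{6 - 1} \cdot 10 = \sqrt{5} \cdot 10 = 10 \sqrt{5}$)
$\frac{-1882 + o{\left(c{\left(8 \right)} \right)}}{4029 + 4109} = \frac{-1882 + 10 \sqrt{5}}{4029 + 4109} = \frac{-1882 + 10 \sqrt{5}}{8138} = \left(-1882 + 10 \sqrt{5}\right) \frac{1}{8138} = - \frac{941}{4069} + \frac{5 \sqrt{5}}{4069}$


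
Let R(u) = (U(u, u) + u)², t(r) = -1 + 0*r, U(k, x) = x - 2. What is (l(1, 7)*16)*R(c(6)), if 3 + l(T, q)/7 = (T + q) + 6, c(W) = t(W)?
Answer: 19712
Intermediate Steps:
U(k, x) = -2 + x
t(r) = -1 (t(r) = -1 + 0 = -1)
c(W) = -1
l(T, q) = 21 + 7*T + 7*q (l(T, q) = -21 + 7*((T + q) + 6) = -21 + 7*(6 + T + q) = -21 + (42 + 7*T + 7*q) = 21 + 7*T + 7*q)
R(u) = (-2 + 2*u)² (R(u) = ((-2 + u) + u)² = (-2 + 2*u)²)
(l(1, 7)*16)*R(c(6)) = ((21 + 7*1 + 7*7)*16)*(4*(-1 - 1)²) = ((21 + 7 + 49)*16)*(4*(-2)²) = (77*16)*(4*4) = 1232*16 = 19712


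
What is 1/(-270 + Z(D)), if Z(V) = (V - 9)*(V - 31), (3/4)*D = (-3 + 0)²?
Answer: -1/327 ≈ -0.0030581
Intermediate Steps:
D = 12 (D = 4*(-3 + 0)²/3 = (4/3)*(-3)² = (4/3)*9 = 12)
Z(V) = (-31 + V)*(-9 + V) (Z(V) = (-9 + V)*(-31 + V) = (-31 + V)*(-9 + V))
1/(-270 + Z(D)) = 1/(-270 + (279 + 12² - 40*12)) = 1/(-270 + (279 + 144 - 480)) = 1/(-270 - 57) = 1/(-327) = -1/327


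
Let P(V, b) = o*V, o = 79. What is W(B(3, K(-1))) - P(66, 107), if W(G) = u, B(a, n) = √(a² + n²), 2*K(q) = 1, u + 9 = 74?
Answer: -5149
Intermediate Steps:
u = 65 (u = -9 + 74 = 65)
P(V, b) = 79*V
K(q) = ½ (K(q) = (½)*1 = ½)
W(G) = 65
W(B(3, K(-1))) - P(66, 107) = 65 - 79*66 = 65 - 1*5214 = 65 - 5214 = -5149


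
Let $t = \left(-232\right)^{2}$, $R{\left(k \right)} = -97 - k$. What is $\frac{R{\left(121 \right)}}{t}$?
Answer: $- \frac{109}{26912} \approx -0.0040502$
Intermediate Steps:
$t = 53824$
$\frac{R{\left(121 \right)}}{t} = \frac{-97 - 121}{53824} = \left(-97 - 121\right) \frac{1}{53824} = \left(-218\right) \frac{1}{53824} = - \frac{109}{26912}$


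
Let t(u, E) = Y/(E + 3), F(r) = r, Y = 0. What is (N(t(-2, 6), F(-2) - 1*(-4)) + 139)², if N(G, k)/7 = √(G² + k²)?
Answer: 23409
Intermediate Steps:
t(u, E) = 0 (t(u, E) = 0/(E + 3) = 0/(3 + E) = 0)
N(G, k) = 7*√(G² + k²)
(N(t(-2, 6), F(-2) - 1*(-4)) + 139)² = (7*√(0² + (-2 - 1*(-4))²) + 139)² = (7*√(0 + (-2 + 4)²) + 139)² = (7*√(0 + 2²) + 139)² = (7*√(0 + 4) + 139)² = (7*√4 + 139)² = (7*2 + 139)² = (14 + 139)² = 153² = 23409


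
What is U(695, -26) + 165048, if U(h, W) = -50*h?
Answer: 130298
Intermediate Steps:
U(695, -26) + 165048 = -50*695 + 165048 = -34750 + 165048 = 130298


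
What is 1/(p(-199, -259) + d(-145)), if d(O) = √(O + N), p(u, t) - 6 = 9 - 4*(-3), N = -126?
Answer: 27/1000 - I*√271/1000 ≈ 0.027 - 0.016462*I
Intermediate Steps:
p(u, t) = 27 (p(u, t) = 6 + (9 - 4*(-3)) = 6 + (9 + 12) = 6 + 21 = 27)
d(O) = √(-126 + O) (d(O) = √(O - 126) = √(-126 + O))
1/(p(-199, -259) + d(-145)) = 1/(27 + √(-126 - 145)) = 1/(27 + √(-271)) = 1/(27 + I*√271)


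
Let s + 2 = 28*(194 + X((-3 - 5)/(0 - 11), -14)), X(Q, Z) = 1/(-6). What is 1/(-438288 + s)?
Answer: -3/1298588 ≈ -2.3102e-6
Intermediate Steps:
X(Q, Z) = -1/6
s = 16276/3 (s = -2 + 28*(194 - 1/6) = -2 + 28*(1163/6) = -2 + 16282/3 = 16276/3 ≈ 5425.3)
1/(-438288 + s) = 1/(-438288 + 16276/3) = 1/(-1298588/3) = -3/1298588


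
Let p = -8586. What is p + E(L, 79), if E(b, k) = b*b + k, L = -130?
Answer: 8393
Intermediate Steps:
E(b, k) = k + b² (E(b, k) = b² + k = k + b²)
p + E(L, 79) = -8586 + (79 + (-130)²) = -8586 + (79 + 16900) = -8586 + 16979 = 8393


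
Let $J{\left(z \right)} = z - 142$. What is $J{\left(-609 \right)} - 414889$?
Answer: $-415640$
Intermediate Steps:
$J{\left(z \right)} = -142 + z$
$J{\left(-609 \right)} - 414889 = \left(-142 - 609\right) - 414889 = -751 - 414889 = -415640$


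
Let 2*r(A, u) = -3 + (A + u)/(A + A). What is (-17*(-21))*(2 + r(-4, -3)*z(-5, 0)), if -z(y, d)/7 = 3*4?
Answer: 130305/4 ≈ 32576.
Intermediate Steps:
z(y, d) = -84 (z(y, d) = -21*4 = -7*12 = -84)
r(A, u) = -3/2 + (A + u)/(4*A) (r(A, u) = (-3 + (A + u)/(A + A))/2 = (-3 + (A + u)/((2*A)))/2 = (-3 + (A + u)*(1/(2*A)))/2 = (-3 + (A + u)/(2*A))/2 = -3/2 + (A + u)/(4*A))
(-17*(-21))*(2 + r(-4, -3)*z(-5, 0)) = (-17*(-21))*(2 + ((1/4)*(-3 - 5*(-4))/(-4))*(-84)) = 357*(2 + ((1/4)*(-1/4)*(-3 + 20))*(-84)) = 357*(2 + ((1/4)*(-1/4)*17)*(-84)) = 357*(2 - 17/16*(-84)) = 357*(2 + 357/4) = 357*(365/4) = 130305/4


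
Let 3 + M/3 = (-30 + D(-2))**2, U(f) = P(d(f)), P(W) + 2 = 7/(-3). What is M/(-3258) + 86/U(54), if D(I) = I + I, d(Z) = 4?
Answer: -295177/14118 ≈ -20.908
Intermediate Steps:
D(I) = 2*I
P(W) = -13/3 (P(W) = -2 + 7/(-3) = -2 + 7*(-1/3) = -2 - 7/3 = -13/3)
U(f) = -13/3
M = 3459 (M = -9 + 3*(-30 + 2*(-2))**2 = -9 + 3*(-30 - 4)**2 = -9 + 3*(-34)**2 = -9 + 3*1156 = -9 + 3468 = 3459)
M/(-3258) + 86/U(54) = 3459/(-3258) + 86/(-13/3) = 3459*(-1/3258) + 86*(-3/13) = -1153/1086 - 258/13 = -295177/14118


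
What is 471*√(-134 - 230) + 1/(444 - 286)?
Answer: 1/158 + 942*I*√91 ≈ 0.0063291 + 8986.1*I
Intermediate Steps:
471*√(-134 - 230) + 1/(444 - 286) = 471*√(-364) + 1/158 = 471*(2*I*√91) + 1/158 = 942*I*√91 + 1/158 = 1/158 + 942*I*√91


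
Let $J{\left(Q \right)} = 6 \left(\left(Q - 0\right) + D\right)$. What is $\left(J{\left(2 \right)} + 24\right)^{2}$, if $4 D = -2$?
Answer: $1089$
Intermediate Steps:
$D = - \frac{1}{2}$ ($D = \frac{1}{4} \left(-2\right) = - \frac{1}{2} \approx -0.5$)
$J{\left(Q \right)} = -3 + 6 Q$ ($J{\left(Q \right)} = 6 \left(\left(Q - 0\right) - \frac{1}{2}\right) = 6 \left(\left(Q + 0\right) - \frac{1}{2}\right) = 6 \left(Q - \frac{1}{2}\right) = 6 \left(- \frac{1}{2} + Q\right) = -3 + 6 Q$)
$\left(J{\left(2 \right)} + 24\right)^{2} = \left(\left(-3 + 6 \cdot 2\right) + 24\right)^{2} = \left(\left(-3 + 12\right) + 24\right)^{2} = \left(9 + 24\right)^{2} = 33^{2} = 1089$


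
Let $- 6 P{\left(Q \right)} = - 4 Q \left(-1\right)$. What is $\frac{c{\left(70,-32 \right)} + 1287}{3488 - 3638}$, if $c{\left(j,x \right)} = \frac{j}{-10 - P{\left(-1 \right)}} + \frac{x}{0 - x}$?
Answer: $- \frac{20471}{2400} \approx -8.5296$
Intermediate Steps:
$P{\left(Q \right)} = - \frac{2 Q}{3}$ ($P{\left(Q \right)} = - \frac{- 4 Q \left(-1\right)}{6} = - \frac{4 Q}{6} = - \frac{2 Q}{3}$)
$c{\left(j,x \right)} = -1 - \frac{3 j}{32}$ ($c{\left(j,x \right)} = \frac{j}{-10 - \left(- \frac{2}{3}\right) \left(-1\right)} + \frac{x}{0 - x} = \frac{j}{-10 - \frac{2}{3}} + \frac{x}{\left(-1\right) x} = \frac{j}{-10 - \frac{2}{3}} + x \left(- \frac{1}{x}\right) = \frac{j}{- \frac{32}{3}} - 1 = j \left(- \frac{3}{32}\right) - 1 = - \frac{3 j}{32} - 1 = -1 - \frac{3 j}{32}$)
$\frac{c{\left(70,-32 \right)} + 1287}{3488 - 3638} = \frac{\left(-1 - \frac{105}{16}\right) + 1287}{3488 - 3638} = \frac{\left(-1 - \frac{105}{16}\right) + 1287}{-150} = \left(- \frac{121}{16} + 1287\right) \left(- \frac{1}{150}\right) = \frac{20471}{16} \left(- \frac{1}{150}\right) = - \frac{20471}{2400}$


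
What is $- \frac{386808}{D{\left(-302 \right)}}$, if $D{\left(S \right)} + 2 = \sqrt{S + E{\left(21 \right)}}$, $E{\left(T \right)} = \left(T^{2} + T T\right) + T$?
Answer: $\frac{386808}{2 - \sqrt{601}} \approx -17180.0$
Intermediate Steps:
$E{\left(T \right)} = T + 2 T^{2}$ ($E{\left(T \right)} = \left(T^{2} + T^{2}\right) + T = 2 T^{2} + T = T + 2 T^{2}$)
$D{\left(S \right)} = -2 + \sqrt{903 + S}$ ($D{\left(S \right)} = -2 + \sqrt{S + 21 \left(1 + 2 \cdot 21\right)} = -2 + \sqrt{S + 21 \left(1 + 42\right)} = -2 + \sqrt{S + 21 \cdot 43} = -2 + \sqrt{S + 903} = -2 + \sqrt{903 + S}$)
$- \frac{386808}{D{\left(-302 \right)}} = - \frac{386808}{-2 + \sqrt{903 - 302}} = - \frac{386808}{-2 + \sqrt{601}}$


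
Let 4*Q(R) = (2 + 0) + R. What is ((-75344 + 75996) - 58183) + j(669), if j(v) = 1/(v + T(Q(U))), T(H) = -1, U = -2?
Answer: -38430707/668 ≈ -57531.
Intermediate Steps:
Q(R) = ½ + R/4 (Q(R) = ((2 + 0) + R)/4 = (2 + R)/4 = ½ + R/4)
j(v) = 1/(-1 + v) (j(v) = 1/(v - 1) = 1/(-1 + v))
((-75344 + 75996) - 58183) + j(669) = ((-75344 + 75996) - 58183) + 1/(-1 + 669) = (652 - 58183) + 1/668 = -57531 + 1/668 = -38430707/668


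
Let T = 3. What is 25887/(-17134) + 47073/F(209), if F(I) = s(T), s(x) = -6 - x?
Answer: -268927255/51402 ≈ -5231.8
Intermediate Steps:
F(I) = -9 (F(I) = -6 - 1*3 = -6 - 3 = -9)
25887/(-17134) + 47073/F(209) = 25887/(-17134) + 47073/(-9) = 25887*(-1/17134) + 47073*(-1/9) = -25887/17134 - 15691/3 = -268927255/51402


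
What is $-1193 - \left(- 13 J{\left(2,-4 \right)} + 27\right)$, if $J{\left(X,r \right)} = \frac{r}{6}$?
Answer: $- \frac{3686}{3} \approx -1228.7$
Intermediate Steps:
$J{\left(X,r \right)} = \frac{r}{6}$ ($J{\left(X,r \right)} = r \frac{1}{6} = \frac{r}{6}$)
$-1193 - \left(- 13 J{\left(2,-4 \right)} + 27\right) = -1193 - \left(- 13 \cdot \frac{1}{6} \left(-4\right) + 27\right) = -1193 - \left(\left(-13\right) \left(- \frac{2}{3}\right) + 27\right) = -1193 - \left(\frac{26}{3} + 27\right) = -1193 - \frac{107}{3} = - \frac{3686}{3}$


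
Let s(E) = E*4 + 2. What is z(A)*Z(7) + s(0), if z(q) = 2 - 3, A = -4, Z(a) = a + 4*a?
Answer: -33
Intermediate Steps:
s(E) = 2 + 4*E (s(E) = 4*E + 2 = 2 + 4*E)
Z(a) = 5*a
z(q) = -1
z(A)*Z(7) + s(0) = -5*7 + (2 + 4*0) = -1*35 + (2 + 0) = -35 + 2 = -33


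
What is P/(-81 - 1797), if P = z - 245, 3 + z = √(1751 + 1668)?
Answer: 124/939 - √3419/1878 ≈ 0.10092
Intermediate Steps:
z = -3 + √3419 (z = -3 + √(1751 + 1668) = -3 + √3419 ≈ 55.472)
P = -248 + √3419 (P = (-3 + √3419) - 245 = -248 + √3419 ≈ -189.53)
P/(-81 - 1797) = (-248 + √3419)/(-81 - 1797) = (-248 + √3419)/(-1878) = (-248 + √3419)*(-1/1878) = 124/939 - √3419/1878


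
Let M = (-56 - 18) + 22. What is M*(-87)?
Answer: 4524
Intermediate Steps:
M = -52 (M = -74 + 22 = -52)
M*(-87) = -52*(-87) = 4524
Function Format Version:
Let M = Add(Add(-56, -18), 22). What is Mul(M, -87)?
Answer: 4524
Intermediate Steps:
M = -52 (M = Add(-74, 22) = -52)
Mul(M, -87) = Mul(-52, -87) = 4524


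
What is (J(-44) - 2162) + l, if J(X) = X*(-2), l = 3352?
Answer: 1278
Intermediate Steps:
J(X) = -2*X
(J(-44) - 2162) + l = (-2*(-44) - 2162) + 3352 = (88 - 2162) + 3352 = -2074 + 3352 = 1278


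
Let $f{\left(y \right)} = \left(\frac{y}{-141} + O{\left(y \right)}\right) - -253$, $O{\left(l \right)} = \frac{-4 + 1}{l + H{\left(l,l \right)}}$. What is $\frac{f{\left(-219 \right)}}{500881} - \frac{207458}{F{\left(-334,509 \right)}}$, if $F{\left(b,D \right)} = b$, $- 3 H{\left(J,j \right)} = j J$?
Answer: $\frac{13191298322548631}{21237503662538} \approx 621.13$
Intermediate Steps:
$H{\left(J,j \right)} = - \frac{J j}{3}$ ($H{\left(J,j \right)} = - \frac{j J}{3} = - \frac{J j}{3}$)
$O{\left(l \right)} = - \frac{3}{l - \frac{l^{2}}{3}}$ ($O{\left(l \right)} = \frac{-4 + 1}{l - \frac{l l}{3}} = - \frac{3}{l - \frac{l^{2}}{3}}$)
$f{\left(y \right)} = 253 - \frac{y}{141} + \frac{9}{y \left(-3 + y\right)}$ ($f{\left(y \right)} = \left(\frac{y}{-141} + \frac{9}{y \left(-3 + y\right)}\right) - -253 = \left(y \left(- \frac{1}{141}\right) + \frac{9}{y \left(-3 + y\right)}\right) + 253 = \left(- \frac{y}{141} + \frac{9}{y \left(-3 + y\right)}\right) + 253 = 253 - \frac{y}{141} + \frac{9}{y \left(-3 + y\right)}$)
$\frac{f{\left(-219 \right)}}{500881} - \frac{207458}{F{\left(-334,509 \right)}} = \frac{\frac{1}{141} \frac{1}{-219} \frac{1}{3 - -219} \left(-1269 - 219 \left(3 - -219\right) \left(35673 - -219\right)\right)}{500881} - \frac{207458}{-334} = \frac{1}{141} \left(- \frac{1}{219}\right) \frac{1}{3 + 219} \left(-1269 - 219 \left(3 + 219\right) \left(35673 + 219\right)\right) \frac{1}{500881} - - \frac{103729}{167} = \frac{1}{141} \left(- \frac{1}{219}\right) \frac{1}{222} \left(-1269 - 48618 \cdot 35892\right) \frac{1}{500881} + \frac{103729}{167} = \frac{1}{141} \left(- \frac{1}{219}\right) \frac{1}{222} \left(-1269 - 1744997256\right) \frac{1}{500881} + \frac{103729}{167} = \frac{1}{141} \left(- \frac{1}{219}\right) \frac{1}{222} \left(-1744998525\right) \frac{1}{500881} + \frac{103729}{167} = \frac{64629575}{253894} \cdot \frac{1}{500881} + \frac{103729}{167} = \frac{64629575}{127170680614} + \frac{103729}{167} = \frac{13191298322548631}{21237503662538}$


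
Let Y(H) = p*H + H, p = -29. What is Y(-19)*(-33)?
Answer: -17556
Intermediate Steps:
Y(H) = -28*H (Y(H) = -29*H + H = -28*H)
Y(-19)*(-33) = -28*(-19)*(-33) = 532*(-33) = -17556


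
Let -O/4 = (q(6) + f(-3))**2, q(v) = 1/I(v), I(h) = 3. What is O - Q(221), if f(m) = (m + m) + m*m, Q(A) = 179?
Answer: -2011/9 ≈ -223.44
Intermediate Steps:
q(v) = 1/3
f(m) = m**2 + 2*m (f(m) = 2*m + m**2 = m**2 + 2*m)
O = -400/9 (O = -4*(1/3 - 3*(2 - 3))**2 = -4*(1/3 - 3*(-1))**2 = -4*(1/3 + 3)**2 = -4*(10/3)**2 = -4*100/9 = -400/9 ≈ -44.444)
O - Q(221) = -400/9 - 1*179 = -400/9 - 179 = -2011/9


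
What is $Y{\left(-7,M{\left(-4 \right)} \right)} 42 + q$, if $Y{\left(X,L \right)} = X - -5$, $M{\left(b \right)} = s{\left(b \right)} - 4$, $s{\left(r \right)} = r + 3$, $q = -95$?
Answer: $-179$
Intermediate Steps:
$s{\left(r \right)} = 3 + r$
$M{\left(b \right)} = -1 + b$ ($M{\left(b \right)} = \left(3 + b\right) - 4 = -1 + b$)
$Y{\left(X,L \right)} = 5 + X$ ($Y{\left(X,L \right)} = X + 5 = 5 + X$)
$Y{\left(-7,M{\left(-4 \right)} \right)} 42 + q = \left(5 - 7\right) 42 - 95 = \left(-2\right) 42 - 95 = -84 - 95 = -179$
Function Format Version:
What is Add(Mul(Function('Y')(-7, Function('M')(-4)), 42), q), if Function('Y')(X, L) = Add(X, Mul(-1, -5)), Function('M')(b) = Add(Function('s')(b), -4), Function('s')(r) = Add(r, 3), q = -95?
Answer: -179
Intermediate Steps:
Function('s')(r) = Add(3, r)
Function('M')(b) = Add(-1, b) (Function('M')(b) = Add(Add(3, b), -4) = Add(-1, b))
Function('Y')(X, L) = Add(5, X) (Function('Y')(X, L) = Add(X, 5) = Add(5, X))
Add(Mul(Function('Y')(-7, Function('M')(-4)), 42), q) = Add(Mul(Add(5, -7), 42), -95) = Add(Mul(-2, 42), -95) = Add(-84, -95) = -179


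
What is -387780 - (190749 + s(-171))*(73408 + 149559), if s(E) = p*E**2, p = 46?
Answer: -342440910225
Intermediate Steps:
s(E) = 46*E**2
-387780 - (190749 + s(-171))*(73408 + 149559) = -387780 - (190749 + 46*(-171)**2)*(73408 + 149559) = -387780 - (190749 + 46*29241)*222967 = -387780 - (190749 + 1345086)*222967 = -387780 - 1535835*222967 = -387780 - 1*342440522445 = -387780 - 342440522445 = -342440910225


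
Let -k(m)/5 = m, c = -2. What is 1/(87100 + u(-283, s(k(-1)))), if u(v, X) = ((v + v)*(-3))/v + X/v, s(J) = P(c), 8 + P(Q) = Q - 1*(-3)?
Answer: 283/24647609 ≈ 1.1482e-5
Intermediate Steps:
P(Q) = -5 + Q (P(Q) = -8 + (Q - 1*(-3)) = -8 + (Q + 3) = -8 + (3 + Q) = -5 + Q)
k(m) = -5*m
s(J) = -7 (s(J) = -5 - 2 = -7)
u(v, X) = -6 + X/v (u(v, X) = ((2*v)*(-3))/v + X/v = (-6*v)/v + X/v = -6 + X/v)
1/(87100 + u(-283, s(k(-1)))) = 1/(87100 + (-6 - 7/(-283))) = 1/(87100 + (-6 - 7*(-1/283))) = 1/(87100 + (-6 + 7/283)) = 1/(87100 - 1691/283) = 1/(24647609/283) = 283/24647609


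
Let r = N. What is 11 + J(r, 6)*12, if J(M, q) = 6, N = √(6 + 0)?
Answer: 83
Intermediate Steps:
N = √6 ≈ 2.4495
r = √6 ≈ 2.4495
11 + J(r, 6)*12 = 11 + 6*12 = 11 + 72 = 83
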